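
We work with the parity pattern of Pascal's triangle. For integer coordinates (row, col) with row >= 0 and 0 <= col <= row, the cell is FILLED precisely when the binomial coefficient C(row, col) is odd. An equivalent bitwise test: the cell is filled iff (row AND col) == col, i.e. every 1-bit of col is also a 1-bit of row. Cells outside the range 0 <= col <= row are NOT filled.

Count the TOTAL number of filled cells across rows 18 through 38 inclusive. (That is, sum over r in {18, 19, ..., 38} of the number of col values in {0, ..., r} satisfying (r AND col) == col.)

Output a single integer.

Answer: 194

Derivation:
r18=10010 pc2: +4 =4
r19=10011 pc3: +8 =12
r20=10100 pc2: +4 =16
r21=10101 pc3: +8 =24
r22=10110 pc3: +8 =32
r23=10111 pc4: +16 =48
r24=11000 pc2: +4 =52
r25=11001 pc3: +8 =60
r26=11010 pc3: +8 =68
r27=11011 pc4: +16 =84
r28=11100 pc3: +8 =92
r29=11101 pc4: +16 =108
r30=11110 pc4: +16 =124
r31=11111 pc5: +32 =156
r32=100000 pc1: +2 =158
r33=100001 pc2: +4 =162
r34=100010 pc2: +4 =166
r35=100011 pc3: +8 =174
r36=100100 pc2: +4 =178
r37=100101 pc3: +8 =186
r38=100110 pc3: +8 =194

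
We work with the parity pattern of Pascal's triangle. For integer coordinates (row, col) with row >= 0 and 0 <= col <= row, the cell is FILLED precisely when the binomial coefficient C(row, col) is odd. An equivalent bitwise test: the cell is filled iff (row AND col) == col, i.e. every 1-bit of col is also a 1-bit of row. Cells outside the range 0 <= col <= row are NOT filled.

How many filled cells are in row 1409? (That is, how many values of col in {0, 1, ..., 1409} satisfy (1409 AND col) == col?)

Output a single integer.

Answer: 16

Derivation:
1409 in binary = 10110000001
popcount(1409) = number of 1-bits in 10110000001 = 4
A col c satisfies (1409 AND c) == c iff every set bit of c is also set in 1409; each of the 4 set bits of 1409 can independently be on or off in c.
count = 2^4 = 16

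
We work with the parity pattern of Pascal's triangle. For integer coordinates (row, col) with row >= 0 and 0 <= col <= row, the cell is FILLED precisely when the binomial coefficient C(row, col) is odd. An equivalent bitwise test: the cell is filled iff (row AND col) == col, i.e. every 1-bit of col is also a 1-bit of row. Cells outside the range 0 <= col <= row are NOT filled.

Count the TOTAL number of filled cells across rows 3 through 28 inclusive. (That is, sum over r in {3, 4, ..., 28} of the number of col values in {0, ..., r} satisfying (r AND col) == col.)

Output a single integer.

Answer: 174

Derivation:
r3=11 pc2: +4 =4
r4=100 pc1: +2 =6
r5=101 pc2: +4 =10
r6=110 pc2: +4 =14
r7=111 pc3: +8 =22
r8=1000 pc1: +2 =24
r9=1001 pc2: +4 =28
r10=1010 pc2: +4 =32
r11=1011 pc3: +8 =40
r12=1100 pc2: +4 =44
r13=1101 pc3: +8 =52
r14=1110 pc3: +8 =60
r15=1111 pc4: +16 =76
r16=10000 pc1: +2 =78
r17=10001 pc2: +4 =82
r18=10010 pc2: +4 =86
r19=10011 pc3: +8 =94
r20=10100 pc2: +4 =98
r21=10101 pc3: +8 =106
r22=10110 pc3: +8 =114
r23=10111 pc4: +16 =130
r24=11000 pc2: +4 =134
r25=11001 pc3: +8 =142
r26=11010 pc3: +8 =150
r27=11011 pc4: +16 =166
r28=11100 pc3: +8 =174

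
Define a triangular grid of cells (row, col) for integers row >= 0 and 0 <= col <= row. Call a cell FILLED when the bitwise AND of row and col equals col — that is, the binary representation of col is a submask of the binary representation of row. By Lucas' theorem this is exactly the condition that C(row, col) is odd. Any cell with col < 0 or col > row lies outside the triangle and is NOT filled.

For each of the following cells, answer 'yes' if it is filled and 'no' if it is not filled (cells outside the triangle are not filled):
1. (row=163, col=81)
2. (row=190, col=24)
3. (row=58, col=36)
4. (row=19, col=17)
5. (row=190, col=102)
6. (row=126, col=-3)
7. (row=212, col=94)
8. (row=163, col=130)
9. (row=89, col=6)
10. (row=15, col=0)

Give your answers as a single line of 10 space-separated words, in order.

(163,81): row=0b10100011, col=0b1010001, row AND col = 0b1 = 1; 1 != 81 -> empty
(190,24): row=0b10111110, col=0b11000, row AND col = 0b11000 = 24; 24 == 24 -> filled
(58,36): row=0b111010, col=0b100100, row AND col = 0b100000 = 32; 32 != 36 -> empty
(19,17): row=0b10011, col=0b10001, row AND col = 0b10001 = 17; 17 == 17 -> filled
(190,102): row=0b10111110, col=0b1100110, row AND col = 0b100110 = 38; 38 != 102 -> empty
(126,-3): col outside [0, 126] -> not filled
(212,94): row=0b11010100, col=0b1011110, row AND col = 0b1010100 = 84; 84 != 94 -> empty
(163,130): row=0b10100011, col=0b10000010, row AND col = 0b10000010 = 130; 130 == 130 -> filled
(89,6): row=0b1011001, col=0b110, row AND col = 0b0 = 0; 0 != 6 -> empty
(15,0): row=0b1111, col=0b0, row AND col = 0b0 = 0; 0 == 0 -> filled

Answer: no yes no yes no no no yes no yes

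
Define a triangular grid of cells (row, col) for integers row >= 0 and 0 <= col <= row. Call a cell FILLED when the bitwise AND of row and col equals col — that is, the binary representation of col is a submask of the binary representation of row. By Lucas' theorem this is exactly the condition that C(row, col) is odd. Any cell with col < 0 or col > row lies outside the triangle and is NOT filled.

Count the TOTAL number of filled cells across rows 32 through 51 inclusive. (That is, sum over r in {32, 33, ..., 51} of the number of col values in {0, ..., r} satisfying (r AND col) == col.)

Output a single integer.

Answer: 198

Derivation:
r32=100000 pc1: +2 =2
r33=100001 pc2: +4 =6
r34=100010 pc2: +4 =10
r35=100011 pc3: +8 =18
r36=100100 pc2: +4 =22
r37=100101 pc3: +8 =30
r38=100110 pc3: +8 =38
r39=100111 pc4: +16 =54
r40=101000 pc2: +4 =58
r41=101001 pc3: +8 =66
r42=101010 pc3: +8 =74
r43=101011 pc4: +16 =90
r44=101100 pc3: +8 =98
r45=101101 pc4: +16 =114
r46=101110 pc4: +16 =130
r47=101111 pc5: +32 =162
r48=110000 pc2: +4 =166
r49=110001 pc3: +8 =174
r50=110010 pc3: +8 =182
r51=110011 pc4: +16 =198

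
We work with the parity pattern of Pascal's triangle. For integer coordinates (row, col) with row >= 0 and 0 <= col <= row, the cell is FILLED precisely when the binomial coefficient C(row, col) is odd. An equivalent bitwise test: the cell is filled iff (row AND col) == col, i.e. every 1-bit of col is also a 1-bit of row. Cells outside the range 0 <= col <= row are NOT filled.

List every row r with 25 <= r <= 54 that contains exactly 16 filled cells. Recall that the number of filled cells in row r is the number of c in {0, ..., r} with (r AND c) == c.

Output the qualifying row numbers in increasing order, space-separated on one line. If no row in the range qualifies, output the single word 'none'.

Row r has 2^popcount(r) filled cells, so we need popcount(r) = log2(16) = 4.
Scan r = 25..54 and keep those with exactly 4 one-bits:
r=25=11001 popcount=3 -> skip
r=26=11010 popcount=3 -> skip
r=27=11011 popcount=4 -> KEEP
r=28=11100 popcount=3 -> skip
r=29=11101 popcount=4 -> KEEP
r=30=11110 popcount=4 -> KEEP
r=31=11111 popcount=5 -> skip
r=32=100000 popcount=1 -> skip
r=33=100001 popcount=2 -> skip
r=34=100010 popcount=2 -> skip
r=35=100011 popcount=3 -> skip
r=36=100100 popcount=2 -> skip
r=37=100101 popcount=3 -> skip
r=38=100110 popcount=3 -> skip
r=39=100111 popcount=4 -> KEEP
r=40=101000 popcount=2 -> skip
r=41=101001 popcount=3 -> skip
r=42=101010 popcount=3 -> skip
r=43=101011 popcount=4 -> KEEP
r=44=101100 popcount=3 -> skip
r=45=101101 popcount=4 -> KEEP
r=46=101110 popcount=4 -> KEEP
r=47=101111 popcount=5 -> skip
r=48=110000 popcount=2 -> skip
r=49=110001 popcount=3 -> skip
r=50=110010 popcount=3 -> skip
r=51=110011 popcount=4 -> KEEP
r=52=110100 popcount=3 -> skip
r=53=110101 popcount=4 -> KEEP
r=54=110110 popcount=4 -> KEEP
Kept rows: 27 29 30 39 43 45 46 51 53 54

Answer: 27 29 30 39 43 45 46 51 53 54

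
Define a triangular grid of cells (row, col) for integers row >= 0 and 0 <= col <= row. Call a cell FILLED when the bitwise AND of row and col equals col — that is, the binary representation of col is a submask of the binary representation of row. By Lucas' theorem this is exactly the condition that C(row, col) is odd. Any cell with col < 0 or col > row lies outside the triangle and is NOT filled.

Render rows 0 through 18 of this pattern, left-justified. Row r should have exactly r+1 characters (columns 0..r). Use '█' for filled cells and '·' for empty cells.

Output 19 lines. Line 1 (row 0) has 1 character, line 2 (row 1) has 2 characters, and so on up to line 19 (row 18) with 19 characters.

Answer: █
██
█·█
████
█···█
██··██
█·█·█·█
████████
█·······█
██······██
█·█·····█·█
████····████
█···█···█···█
██··██··██··██
█·█·█·█·█·█·█·█
████████████████
█···············█
██··············██
█·█·············█·█

Derivation:
r0=0: █
r1=1: ██
r2=10: █·█
r3=11: ████
r4=100: █···█
r5=101: ██··██
r6=110: █·█·█·█
r7=111: ████████
r8=1000: █·······█
r9=1001: ██······██
r10=1010: █·█·····█·█
r11=1011: ████····████
r12=1100: █···█···█···█
r13=1101: ██··██··██··██
r14=1110: █·█·█·█·█·█·█·█
r15=1111: ████████████████
r16=10000: █···············█
r17=10001: ██··············██
r18=10010: █·█·············█·█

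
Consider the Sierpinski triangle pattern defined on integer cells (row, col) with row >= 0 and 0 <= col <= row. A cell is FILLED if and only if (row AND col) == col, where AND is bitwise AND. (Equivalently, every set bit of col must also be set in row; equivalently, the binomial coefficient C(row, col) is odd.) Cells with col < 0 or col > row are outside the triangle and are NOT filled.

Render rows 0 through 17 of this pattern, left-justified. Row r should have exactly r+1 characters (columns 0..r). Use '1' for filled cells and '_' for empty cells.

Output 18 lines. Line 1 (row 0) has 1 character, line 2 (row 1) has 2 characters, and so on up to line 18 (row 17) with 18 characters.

r0=0: 1
r1=1: 11
r2=10: 1_1
r3=11: 1111
r4=100: 1___1
r5=101: 11__11
r6=110: 1_1_1_1
r7=111: 11111111
r8=1000: 1_______1
r9=1001: 11______11
r10=1010: 1_1_____1_1
r11=1011: 1111____1111
r12=1100: 1___1___1___1
r13=1101: 11__11__11__11
r14=1110: 1_1_1_1_1_1_1_1
r15=1111: 1111111111111111
r16=10000: 1_______________1
r17=10001: 11______________11

Answer: 1
11
1_1
1111
1___1
11__11
1_1_1_1
11111111
1_______1
11______11
1_1_____1_1
1111____1111
1___1___1___1
11__11__11__11
1_1_1_1_1_1_1_1
1111111111111111
1_______________1
11______________11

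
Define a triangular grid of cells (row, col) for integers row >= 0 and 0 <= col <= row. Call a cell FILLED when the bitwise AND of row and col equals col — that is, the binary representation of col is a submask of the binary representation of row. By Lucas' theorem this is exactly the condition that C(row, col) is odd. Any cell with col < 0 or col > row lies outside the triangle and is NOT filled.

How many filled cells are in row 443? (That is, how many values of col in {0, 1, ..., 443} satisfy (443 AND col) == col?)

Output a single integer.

443 in binary = 110111011
popcount(443) = number of 1-bits in 110111011 = 7
A col c satisfies (443 AND c) == c iff every set bit of c is also set in 443; each of the 7 set bits of 443 can independently be on or off in c.
count = 2^7 = 128

Answer: 128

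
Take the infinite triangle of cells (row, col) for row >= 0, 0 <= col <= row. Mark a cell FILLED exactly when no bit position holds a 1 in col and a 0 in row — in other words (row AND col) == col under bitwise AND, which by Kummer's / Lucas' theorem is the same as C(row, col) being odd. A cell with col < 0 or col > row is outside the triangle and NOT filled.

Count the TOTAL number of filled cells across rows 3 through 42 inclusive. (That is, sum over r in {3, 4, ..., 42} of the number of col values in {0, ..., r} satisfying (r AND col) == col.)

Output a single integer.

r3=11 pc2: +4 =4
r4=100 pc1: +2 =6
r5=101 pc2: +4 =10
r6=110 pc2: +4 =14
r7=111 pc3: +8 =22
r8=1000 pc1: +2 =24
r9=1001 pc2: +4 =28
r10=1010 pc2: +4 =32
r11=1011 pc3: +8 =40
r12=1100 pc2: +4 =44
r13=1101 pc3: +8 =52
r14=1110 pc3: +8 =60
r15=1111 pc4: +16 =76
r16=10000 pc1: +2 =78
r17=10001 pc2: +4 =82
r18=10010 pc2: +4 =86
r19=10011 pc3: +8 =94
r20=10100 pc2: +4 =98
r21=10101 pc3: +8 =106
r22=10110 pc3: +8 =114
r23=10111 pc4: +16 =130
r24=11000 pc2: +4 =134
r25=11001 pc3: +8 =142
r26=11010 pc3: +8 =150
r27=11011 pc4: +16 =166
r28=11100 pc3: +8 =174
r29=11101 pc4: +16 =190
r30=11110 pc4: +16 =206
r31=11111 pc5: +32 =238
r32=100000 pc1: +2 =240
r33=100001 pc2: +4 =244
r34=100010 pc2: +4 =248
r35=100011 pc3: +8 =256
r36=100100 pc2: +4 =260
r37=100101 pc3: +8 =268
r38=100110 pc3: +8 =276
r39=100111 pc4: +16 =292
r40=101000 pc2: +4 =296
r41=101001 pc3: +8 =304
r42=101010 pc3: +8 =312

Answer: 312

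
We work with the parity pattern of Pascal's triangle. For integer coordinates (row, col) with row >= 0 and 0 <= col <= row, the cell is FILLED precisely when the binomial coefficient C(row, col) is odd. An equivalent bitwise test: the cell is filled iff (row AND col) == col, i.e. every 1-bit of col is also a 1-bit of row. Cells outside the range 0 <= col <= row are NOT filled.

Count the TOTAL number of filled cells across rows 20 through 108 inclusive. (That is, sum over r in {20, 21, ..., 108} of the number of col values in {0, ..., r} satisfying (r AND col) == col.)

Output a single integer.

r20=10100 pc2: +4 =4
r21=10101 pc3: +8 =12
r22=10110 pc3: +8 =20
r23=10111 pc4: +16 =36
r24=11000 pc2: +4 =40
r25=11001 pc3: +8 =48
r26=11010 pc3: +8 =56
r27=11011 pc4: +16 =72
r28=11100 pc3: +8 =80
r29=11101 pc4: +16 =96
r30=11110 pc4: +16 =112
r31=11111 pc5: +32 =144
r32=100000 pc1: +2 =146
r33=100001 pc2: +4 =150
r34=100010 pc2: +4 =154
r35=100011 pc3: +8 =162
r36=100100 pc2: +4 =166
r37=100101 pc3: +8 =174
r38=100110 pc3: +8 =182
r39=100111 pc4: +16 =198
r40=101000 pc2: +4 =202
r41=101001 pc3: +8 =210
r42=101010 pc3: +8 =218
r43=101011 pc4: +16 =234
r44=101100 pc3: +8 =242
r45=101101 pc4: +16 =258
r46=101110 pc4: +16 =274
r47=101111 pc5: +32 =306
r48=110000 pc2: +4 =310
r49=110001 pc3: +8 =318
r50=110010 pc3: +8 =326
r51=110011 pc4: +16 =342
r52=110100 pc3: +8 =350
r53=110101 pc4: +16 =366
r54=110110 pc4: +16 =382
r55=110111 pc5: +32 =414
r56=111000 pc3: +8 =422
r57=111001 pc4: +16 =438
r58=111010 pc4: +16 =454
r59=111011 pc5: +32 =486
r60=111100 pc4: +16 =502
r61=111101 pc5: +32 =534
r62=111110 pc5: +32 =566
r63=111111 pc6: +64 =630
r64=1000000 pc1: +2 =632
r65=1000001 pc2: +4 =636
r66=1000010 pc2: +4 =640
r67=1000011 pc3: +8 =648
r68=1000100 pc2: +4 =652
r69=1000101 pc3: +8 =660
r70=1000110 pc3: +8 =668
r71=1000111 pc4: +16 =684
r72=1001000 pc2: +4 =688
r73=1001001 pc3: +8 =696
r74=1001010 pc3: +8 =704
r75=1001011 pc4: +16 =720
r76=1001100 pc3: +8 =728
r77=1001101 pc4: +16 =744
r78=1001110 pc4: +16 =760
r79=1001111 pc5: +32 =792
r80=1010000 pc2: +4 =796
r81=1010001 pc3: +8 =804
r82=1010010 pc3: +8 =812
r83=1010011 pc4: +16 =828
r84=1010100 pc3: +8 =836
r85=1010101 pc4: +16 =852
r86=1010110 pc4: +16 =868
r87=1010111 pc5: +32 =900
r88=1011000 pc3: +8 =908
r89=1011001 pc4: +16 =924
r90=1011010 pc4: +16 =940
r91=1011011 pc5: +32 =972
r92=1011100 pc4: +16 =988
r93=1011101 pc5: +32 =1020
r94=1011110 pc5: +32 =1052
r95=1011111 pc6: +64 =1116
r96=1100000 pc2: +4 =1120
r97=1100001 pc3: +8 =1128
r98=1100010 pc3: +8 =1136
r99=1100011 pc4: +16 =1152
r100=1100100 pc3: +8 =1160
r101=1100101 pc4: +16 =1176
r102=1100110 pc4: +16 =1192
r103=1100111 pc5: +32 =1224
r104=1101000 pc3: +8 =1232
r105=1101001 pc4: +16 =1248
r106=1101010 pc4: +16 =1264
r107=1101011 pc5: +32 =1296
r108=1101100 pc4: +16 =1312

Answer: 1312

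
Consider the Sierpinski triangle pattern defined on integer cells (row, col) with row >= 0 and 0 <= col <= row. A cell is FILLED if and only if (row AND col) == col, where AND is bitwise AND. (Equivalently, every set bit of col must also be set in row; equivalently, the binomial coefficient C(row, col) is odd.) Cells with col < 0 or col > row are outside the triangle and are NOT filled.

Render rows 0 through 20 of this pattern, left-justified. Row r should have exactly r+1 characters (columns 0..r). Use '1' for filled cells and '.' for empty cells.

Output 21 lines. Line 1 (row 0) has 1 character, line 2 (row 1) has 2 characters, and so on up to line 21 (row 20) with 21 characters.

Answer: 1
11
1.1
1111
1...1
11..11
1.1.1.1
11111111
1.......1
11......11
1.1.....1.1
1111....1111
1...1...1...1
11..11..11..11
1.1.1.1.1.1.1.1
1111111111111111
1...............1
11..............11
1.1.............1.1
1111............1111
1...1...........1...1

Derivation:
r0=0: 1
r1=1: 11
r2=10: 1.1
r3=11: 1111
r4=100: 1...1
r5=101: 11..11
r6=110: 1.1.1.1
r7=111: 11111111
r8=1000: 1.......1
r9=1001: 11......11
r10=1010: 1.1.....1.1
r11=1011: 1111....1111
r12=1100: 1...1...1...1
r13=1101: 11..11..11..11
r14=1110: 1.1.1.1.1.1.1.1
r15=1111: 1111111111111111
r16=10000: 1...............1
r17=10001: 11..............11
r18=10010: 1.1.............1.1
r19=10011: 1111............1111
r20=10100: 1...1...........1...1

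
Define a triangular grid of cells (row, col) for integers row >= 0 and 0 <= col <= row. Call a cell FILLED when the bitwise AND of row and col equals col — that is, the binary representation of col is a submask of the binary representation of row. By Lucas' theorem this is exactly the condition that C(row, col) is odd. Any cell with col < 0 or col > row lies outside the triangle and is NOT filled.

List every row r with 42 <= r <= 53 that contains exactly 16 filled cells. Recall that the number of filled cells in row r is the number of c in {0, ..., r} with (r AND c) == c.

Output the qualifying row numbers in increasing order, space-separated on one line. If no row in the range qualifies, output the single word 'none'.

Answer: 43 45 46 51 53

Derivation:
Row r has 2^popcount(r) filled cells, so we need popcount(r) = log2(16) = 4.
Scan r = 42..53 and keep those with exactly 4 one-bits:
r=42=101010 popcount=3 -> skip
r=43=101011 popcount=4 -> KEEP
r=44=101100 popcount=3 -> skip
r=45=101101 popcount=4 -> KEEP
r=46=101110 popcount=4 -> KEEP
r=47=101111 popcount=5 -> skip
r=48=110000 popcount=2 -> skip
r=49=110001 popcount=3 -> skip
r=50=110010 popcount=3 -> skip
r=51=110011 popcount=4 -> KEEP
r=52=110100 popcount=3 -> skip
r=53=110101 popcount=4 -> KEEP
Kept rows: 43 45 46 51 53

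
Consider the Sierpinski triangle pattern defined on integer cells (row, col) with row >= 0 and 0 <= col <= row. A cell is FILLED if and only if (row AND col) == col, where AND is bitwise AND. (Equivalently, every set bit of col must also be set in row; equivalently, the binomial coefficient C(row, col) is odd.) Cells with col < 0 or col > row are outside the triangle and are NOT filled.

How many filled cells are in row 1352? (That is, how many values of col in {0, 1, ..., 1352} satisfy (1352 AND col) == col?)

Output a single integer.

Answer: 16

Derivation:
1352 in binary = 10101001000
popcount(1352) = number of 1-bits in 10101001000 = 4
A col c satisfies (1352 AND c) == c iff every set bit of c is also set in 1352; each of the 4 set bits of 1352 can independently be on or off in c.
count = 2^4 = 16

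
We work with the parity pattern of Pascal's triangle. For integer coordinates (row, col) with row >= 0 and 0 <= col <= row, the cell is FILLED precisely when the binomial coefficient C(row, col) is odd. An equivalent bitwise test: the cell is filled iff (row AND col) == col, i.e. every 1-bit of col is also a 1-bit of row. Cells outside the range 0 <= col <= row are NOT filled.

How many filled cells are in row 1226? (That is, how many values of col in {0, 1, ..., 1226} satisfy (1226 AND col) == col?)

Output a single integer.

1226 in binary = 10011001010
popcount(1226) = number of 1-bits in 10011001010 = 5
A col c satisfies (1226 AND c) == c iff every set bit of c is also set in 1226; each of the 5 set bits of 1226 can independently be on or off in c.
count = 2^5 = 32

Answer: 32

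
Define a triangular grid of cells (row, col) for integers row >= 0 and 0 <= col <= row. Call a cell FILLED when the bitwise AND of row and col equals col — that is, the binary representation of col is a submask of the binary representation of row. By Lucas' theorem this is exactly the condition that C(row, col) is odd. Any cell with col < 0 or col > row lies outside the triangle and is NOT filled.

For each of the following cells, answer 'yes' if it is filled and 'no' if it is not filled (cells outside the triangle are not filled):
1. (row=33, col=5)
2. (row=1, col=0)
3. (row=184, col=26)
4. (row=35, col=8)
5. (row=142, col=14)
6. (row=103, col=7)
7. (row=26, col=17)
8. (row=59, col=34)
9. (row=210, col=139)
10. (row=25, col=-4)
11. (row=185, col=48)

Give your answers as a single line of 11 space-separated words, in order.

Answer: no yes no no yes yes no yes no no yes

Derivation:
(33,5): row=0b100001, col=0b101, row AND col = 0b1 = 1; 1 != 5 -> empty
(1,0): row=0b1, col=0b0, row AND col = 0b0 = 0; 0 == 0 -> filled
(184,26): row=0b10111000, col=0b11010, row AND col = 0b11000 = 24; 24 != 26 -> empty
(35,8): row=0b100011, col=0b1000, row AND col = 0b0 = 0; 0 != 8 -> empty
(142,14): row=0b10001110, col=0b1110, row AND col = 0b1110 = 14; 14 == 14 -> filled
(103,7): row=0b1100111, col=0b111, row AND col = 0b111 = 7; 7 == 7 -> filled
(26,17): row=0b11010, col=0b10001, row AND col = 0b10000 = 16; 16 != 17 -> empty
(59,34): row=0b111011, col=0b100010, row AND col = 0b100010 = 34; 34 == 34 -> filled
(210,139): row=0b11010010, col=0b10001011, row AND col = 0b10000010 = 130; 130 != 139 -> empty
(25,-4): col outside [0, 25] -> not filled
(185,48): row=0b10111001, col=0b110000, row AND col = 0b110000 = 48; 48 == 48 -> filled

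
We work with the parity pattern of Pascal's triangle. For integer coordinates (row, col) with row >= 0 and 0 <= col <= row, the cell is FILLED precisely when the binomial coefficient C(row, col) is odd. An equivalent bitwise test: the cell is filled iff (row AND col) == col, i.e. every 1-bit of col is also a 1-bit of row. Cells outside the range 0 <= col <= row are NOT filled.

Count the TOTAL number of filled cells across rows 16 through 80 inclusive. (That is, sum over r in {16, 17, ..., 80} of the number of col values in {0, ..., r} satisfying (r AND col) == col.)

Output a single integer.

r16=10000 pc1: +2 =2
r17=10001 pc2: +4 =6
r18=10010 pc2: +4 =10
r19=10011 pc3: +8 =18
r20=10100 pc2: +4 =22
r21=10101 pc3: +8 =30
r22=10110 pc3: +8 =38
r23=10111 pc4: +16 =54
r24=11000 pc2: +4 =58
r25=11001 pc3: +8 =66
r26=11010 pc3: +8 =74
r27=11011 pc4: +16 =90
r28=11100 pc3: +8 =98
r29=11101 pc4: +16 =114
r30=11110 pc4: +16 =130
r31=11111 pc5: +32 =162
r32=100000 pc1: +2 =164
r33=100001 pc2: +4 =168
r34=100010 pc2: +4 =172
r35=100011 pc3: +8 =180
r36=100100 pc2: +4 =184
r37=100101 pc3: +8 =192
r38=100110 pc3: +8 =200
r39=100111 pc4: +16 =216
r40=101000 pc2: +4 =220
r41=101001 pc3: +8 =228
r42=101010 pc3: +8 =236
r43=101011 pc4: +16 =252
r44=101100 pc3: +8 =260
r45=101101 pc4: +16 =276
r46=101110 pc4: +16 =292
r47=101111 pc5: +32 =324
r48=110000 pc2: +4 =328
r49=110001 pc3: +8 =336
r50=110010 pc3: +8 =344
r51=110011 pc4: +16 =360
r52=110100 pc3: +8 =368
r53=110101 pc4: +16 =384
r54=110110 pc4: +16 =400
r55=110111 pc5: +32 =432
r56=111000 pc3: +8 =440
r57=111001 pc4: +16 =456
r58=111010 pc4: +16 =472
r59=111011 pc5: +32 =504
r60=111100 pc4: +16 =520
r61=111101 pc5: +32 =552
r62=111110 pc5: +32 =584
r63=111111 pc6: +64 =648
r64=1000000 pc1: +2 =650
r65=1000001 pc2: +4 =654
r66=1000010 pc2: +4 =658
r67=1000011 pc3: +8 =666
r68=1000100 pc2: +4 =670
r69=1000101 pc3: +8 =678
r70=1000110 pc3: +8 =686
r71=1000111 pc4: +16 =702
r72=1001000 pc2: +4 =706
r73=1001001 pc3: +8 =714
r74=1001010 pc3: +8 =722
r75=1001011 pc4: +16 =738
r76=1001100 pc3: +8 =746
r77=1001101 pc4: +16 =762
r78=1001110 pc4: +16 =778
r79=1001111 pc5: +32 =810
r80=1010000 pc2: +4 =814

Answer: 814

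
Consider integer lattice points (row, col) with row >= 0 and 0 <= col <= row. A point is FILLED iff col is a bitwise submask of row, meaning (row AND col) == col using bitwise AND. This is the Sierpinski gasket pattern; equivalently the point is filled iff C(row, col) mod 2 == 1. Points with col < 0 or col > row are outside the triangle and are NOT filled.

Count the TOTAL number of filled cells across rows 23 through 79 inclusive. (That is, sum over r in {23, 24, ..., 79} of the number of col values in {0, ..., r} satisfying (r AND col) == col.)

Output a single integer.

r23=10111 pc4: +16 =16
r24=11000 pc2: +4 =20
r25=11001 pc3: +8 =28
r26=11010 pc3: +8 =36
r27=11011 pc4: +16 =52
r28=11100 pc3: +8 =60
r29=11101 pc4: +16 =76
r30=11110 pc4: +16 =92
r31=11111 pc5: +32 =124
r32=100000 pc1: +2 =126
r33=100001 pc2: +4 =130
r34=100010 pc2: +4 =134
r35=100011 pc3: +8 =142
r36=100100 pc2: +4 =146
r37=100101 pc3: +8 =154
r38=100110 pc3: +8 =162
r39=100111 pc4: +16 =178
r40=101000 pc2: +4 =182
r41=101001 pc3: +8 =190
r42=101010 pc3: +8 =198
r43=101011 pc4: +16 =214
r44=101100 pc3: +8 =222
r45=101101 pc4: +16 =238
r46=101110 pc4: +16 =254
r47=101111 pc5: +32 =286
r48=110000 pc2: +4 =290
r49=110001 pc3: +8 =298
r50=110010 pc3: +8 =306
r51=110011 pc4: +16 =322
r52=110100 pc3: +8 =330
r53=110101 pc4: +16 =346
r54=110110 pc4: +16 =362
r55=110111 pc5: +32 =394
r56=111000 pc3: +8 =402
r57=111001 pc4: +16 =418
r58=111010 pc4: +16 =434
r59=111011 pc5: +32 =466
r60=111100 pc4: +16 =482
r61=111101 pc5: +32 =514
r62=111110 pc5: +32 =546
r63=111111 pc6: +64 =610
r64=1000000 pc1: +2 =612
r65=1000001 pc2: +4 =616
r66=1000010 pc2: +4 =620
r67=1000011 pc3: +8 =628
r68=1000100 pc2: +4 =632
r69=1000101 pc3: +8 =640
r70=1000110 pc3: +8 =648
r71=1000111 pc4: +16 =664
r72=1001000 pc2: +4 =668
r73=1001001 pc3: +8 =676
r74=1001010 pc3: +8 =684
r75=1001011 pc4: +16 =700
r76=1001100 pc3: +8 =708
r77=1001101 pc4: +16 =724
r78=1001110 pc4: +16 =740
r79=1001111 pc5: +32 =772

Answer: 772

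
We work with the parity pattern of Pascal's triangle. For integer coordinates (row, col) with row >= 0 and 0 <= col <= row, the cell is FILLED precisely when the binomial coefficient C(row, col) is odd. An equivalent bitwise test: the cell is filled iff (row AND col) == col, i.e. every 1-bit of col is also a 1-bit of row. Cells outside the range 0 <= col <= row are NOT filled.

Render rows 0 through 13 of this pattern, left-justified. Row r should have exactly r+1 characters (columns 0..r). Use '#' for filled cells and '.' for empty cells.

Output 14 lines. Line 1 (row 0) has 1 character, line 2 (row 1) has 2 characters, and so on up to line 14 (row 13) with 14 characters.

Answer: #
##
#.#
####
#...#
##..##
#.#.#.#
########
#.......#
##......##
#.#.....#.#
####....####
#...#...#...#
##..##..##..##

Derivation:
r0=0: #
r1=1: ##
r2=10: #.#
r3=11: ####
r4=100: #...#
r5=101: ##..##
r6=110: #.#.#.#
r7=111: ########
r8=1000: #.......#
r9=1001: ##......##
r10=1010: #.#.....#.#
r11=1011: ####....####
r12=1100: #...#...#...#
r13=1101: ##..##..##..##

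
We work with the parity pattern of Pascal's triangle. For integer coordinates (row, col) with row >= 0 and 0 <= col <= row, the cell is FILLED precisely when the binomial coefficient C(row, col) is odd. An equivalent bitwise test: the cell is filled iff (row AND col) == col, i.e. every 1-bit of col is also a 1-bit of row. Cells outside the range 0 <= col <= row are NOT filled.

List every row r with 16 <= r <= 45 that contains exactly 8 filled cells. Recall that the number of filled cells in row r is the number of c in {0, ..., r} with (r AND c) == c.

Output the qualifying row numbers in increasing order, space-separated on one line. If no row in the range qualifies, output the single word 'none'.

Answer: 19 21 22 25 26 28 35 37 38 41 42 44

Derivation:
Row r has 2^popcount(r) filled cells, so we need popcount(r) = log2(8) = 3.
Scan r = 16..45 and keep those with exactly 3 one-bits:
r=16=10000 popcount=1 -> skip
r=17=10001 popcount=2 -> skip
r=18=10010 popcount=2 -> skip
r=19=10011 popcount=3 -> KEEP
r=20=10100 popcount=2 -> skip
r=21=10101 popcount=3 -> KEEP
r=22=10110 popcount=3 -> KEEP
r=23=10111 popcount=4 -> skip
r=24=11000 popcount=2 -> skip
r=25=11001 popcount=3 -> KEEP
r=26=11010 popcount=3 -> KEEP
r=27=11011 popcount=4 -> skip
r=28=11100 popcount=3 -> KEEP
r=29=11101 popcount=4 -> skip
r=30=11110 popcount=4 -> skip
r=31=11111 popcount=5 -> skip
r=32=100000 popcount=1 -> skip
r=33=100001 popcount=2 -> skip
r=34=100010 popcount=2 -> skip
r=35=100011 popcount=3 -> KEEP
r=36=100100 popcount=2 -> skip
r=37=100101 popcount=3 -> KEEP
r=38=100110 popcount=3 -> KEEP
r=39=100111 popcount=4 -> skip
r=40=101000 popcount=2 -> skip
r=41=101001 popcount=3 -> KEEP
r=42=101010 popcount=3 -> KEEP
r=43=101011 popcount=4 -> skip
r=44=101100 popcount=3 -> KEEP
r=45=101101 popcount=4 -> skip
Kept rows: 19 21 22 25 26 28 35 37 38 41 42 44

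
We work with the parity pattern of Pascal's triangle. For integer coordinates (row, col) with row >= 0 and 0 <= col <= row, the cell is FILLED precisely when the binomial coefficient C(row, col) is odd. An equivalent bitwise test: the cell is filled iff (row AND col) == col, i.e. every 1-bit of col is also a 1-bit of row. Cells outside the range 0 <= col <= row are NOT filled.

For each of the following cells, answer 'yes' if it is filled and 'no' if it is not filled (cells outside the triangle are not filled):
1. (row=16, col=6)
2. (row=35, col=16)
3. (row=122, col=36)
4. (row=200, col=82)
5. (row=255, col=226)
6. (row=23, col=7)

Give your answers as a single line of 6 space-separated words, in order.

(16,6): row=0b10000, col=0b110, row AND col = 0b0 = 0; 0 != 6 -> empty
(35,16): row=0b100011, col=0b10000, row AND col = 0b0 = 0; 0 != 16 -> empty
(122,36): row=0b1111010, col=0b100100, row AND col = 0b100000 = 32; 32 != 36 -> empty
(200,82): row=0b11001000, col=0b1010010, row AND col = 0b1000000 = 64; 64 != 82 -> empty
(255,226): row=0b11111111, col=0b11100010, row AND col = 0b11100010 = 226; 226 == 226 -> filled
(23,7): row=0b10111, col=0b111, row AND col = 0b111 = 7; 7 == 7 -> filled

Answer: no no no no yes yes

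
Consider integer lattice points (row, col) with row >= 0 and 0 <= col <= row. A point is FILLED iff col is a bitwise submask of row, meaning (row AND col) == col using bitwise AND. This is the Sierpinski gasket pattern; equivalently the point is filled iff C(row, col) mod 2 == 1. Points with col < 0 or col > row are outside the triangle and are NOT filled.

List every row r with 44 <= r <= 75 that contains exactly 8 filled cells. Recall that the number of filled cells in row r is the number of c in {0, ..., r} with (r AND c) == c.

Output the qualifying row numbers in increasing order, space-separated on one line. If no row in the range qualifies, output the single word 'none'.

Answer: 44 49 50 52 56 67 69 70 73 74

Derivation:
Row r has 2^popcount(r) filled cells, so we need popcount(r) = log2(8) = 3.
Scan r = 44..75 and keep those with exactly 3 one-bits:
r=44=101100 popcount=3 -> KEEP
r=45=101101 popcount=4 -> skip
r=46=101110 popcount=4 -> skip
r=47=101111 popcount=5 -> skip
r=48=110000 popcount=2 -> skip
r=49=110001 popcount=3 -> KEEP
r=50=110010 popcount=3 -> KEEP
r=51=110011 popcount=4 -> skip
r=52=110100 popcount=3 -> KEEP
r=53=110101 popcount=4 -> skip
r=54=110110 popcount=4 -> skip
r=55=110111 popcount=5 -> skip
r=56=111000 popcount=3 -> KEEP
r=57=111001 popcount=4 -> skip
r=58=111010 popcount=4 -> skip
r=59=111011 popcount=5 -> skip
r=60=111100 popcount=4 -> skip
r=61=111101 popcount=5 -> skip
r=62=111110 popcount=5 -> skip
r=63=111111 popcount=6 -> skip
r=64=1000000 popcount=1 -> skip
r=65=1000001 popcount=2 -> skip
r=66=1000010 popcount=2 -> skip
r=67=1000011 popcount=3 -> KEEP
r=68=1000100 popcount=2 -> skip
r=69=1000101 popcount=3 -> KEEP
r=70=1000110 popcount=3 -> KEEP
r=71=1000111 popcount=4 -> skip
r=72=1001000 popcount=2 -> skip
r=73=1001001 popcount=3 -> KEEP
r=74=1001010 popcount=3 -> KEEP
r=75=1001011 popcount=4 -> skip
Kept rows: 44 49 50 52 56 67 69 70 73 74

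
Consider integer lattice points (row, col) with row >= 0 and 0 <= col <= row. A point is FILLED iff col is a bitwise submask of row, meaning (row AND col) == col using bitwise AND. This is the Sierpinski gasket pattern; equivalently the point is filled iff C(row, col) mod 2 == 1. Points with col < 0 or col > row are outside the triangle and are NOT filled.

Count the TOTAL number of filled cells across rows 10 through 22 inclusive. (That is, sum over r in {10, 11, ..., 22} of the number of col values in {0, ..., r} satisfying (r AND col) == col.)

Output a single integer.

r10=1010 pc2: +4 =4
r11=1011 pc3: +8 =12
r12=1100 pc2: +4 =16
r13=1101 pc3: +8 =24
r14=1110 pc3: +8 =32
r15=1111 pc4: +16 =48
r16=10000 pc1: +2 =50
r17=10001 pc2: +4 =54
r18=10010 pc2: +4 =58
r19=10011 pc3: +8 =66
r20=10100 pc2: +4 =70
r21=10101 pc3: +8 =78
r22=10110 pc3: +8 =86

Answer: 86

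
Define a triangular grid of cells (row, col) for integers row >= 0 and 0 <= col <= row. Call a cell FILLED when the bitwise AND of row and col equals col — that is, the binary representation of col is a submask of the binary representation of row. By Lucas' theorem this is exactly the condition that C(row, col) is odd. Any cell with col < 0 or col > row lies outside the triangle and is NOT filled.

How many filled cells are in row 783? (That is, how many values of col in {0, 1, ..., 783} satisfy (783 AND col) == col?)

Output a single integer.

Answer: 64

Derivation:
783 in binary = 1100001111
popcount(783) = number of 1-bits in 1100001111 = 6
A col c satisfies (783 AND c) == c iff every set bit of c is also set in 783; each of the 6 set bits of 783 can independently be on or off in c.
count = 2^6 = 64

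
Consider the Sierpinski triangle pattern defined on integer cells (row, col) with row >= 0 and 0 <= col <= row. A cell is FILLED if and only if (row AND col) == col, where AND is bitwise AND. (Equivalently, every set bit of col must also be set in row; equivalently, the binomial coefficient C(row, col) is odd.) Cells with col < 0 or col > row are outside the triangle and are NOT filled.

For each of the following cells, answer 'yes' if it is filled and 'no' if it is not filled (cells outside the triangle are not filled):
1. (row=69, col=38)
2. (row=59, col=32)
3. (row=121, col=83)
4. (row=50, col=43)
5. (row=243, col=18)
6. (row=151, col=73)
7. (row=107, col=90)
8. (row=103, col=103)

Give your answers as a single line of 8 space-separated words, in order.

(69,38): row=0b1000101, col=0b100110, row AND col = 0b100 = 4; 4 != 38 -> empty
(59,32): row=0b111011, col=0b100000, row AND col = 0b100000 = 32; 32 == 32 -> filled
(121,83): row=0b1111001, col=0b1010011, row AND col = 0b1010001 = 81; 81 != 83 -> empty
(50,43): row=0b110010, col=0b101011, row AND col = 0b100010 = 34; 34 != 43 -> empty
(243,18): row=0b11110011, col=0b10010, row AND col = 0b10010 = 18; 18 == 18 -> filled
(151,73): row=0b10010111, col=0b1001001, row AND col = 0b1 = 1; 1 != 73 -> empty
(107,90): row=0b1101011, col=0b1011010, row AND col = 0b1001010 = 74; 74 != 90 -> empty
(103,103): row=0b1100111, col=0b1100111, row AND col = 0b1100111 = 103; 103 == 103 -> filled

Answer: no yes no no yes no no yes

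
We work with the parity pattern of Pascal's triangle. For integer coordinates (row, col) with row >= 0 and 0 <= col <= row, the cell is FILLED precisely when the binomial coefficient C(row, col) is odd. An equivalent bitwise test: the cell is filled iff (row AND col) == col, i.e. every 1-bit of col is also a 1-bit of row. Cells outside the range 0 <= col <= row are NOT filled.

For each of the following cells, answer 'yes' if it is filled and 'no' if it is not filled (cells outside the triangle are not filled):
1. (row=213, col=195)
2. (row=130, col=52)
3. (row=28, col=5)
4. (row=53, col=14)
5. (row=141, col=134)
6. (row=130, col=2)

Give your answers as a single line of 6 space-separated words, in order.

Answer: no no no no no yes

Derivation:
(213,195): row=0b11010101, col=0b11000011, row AND col = 0b11000001 = 193; 193 != 195 -> empty
(130,52): row=0b10000010, col=0b110100, row AND col = 0b0 = 0; 0 != 52 -> empty
(28,5): row=0b11100, col=0b101, row AND col = 0b100 = 4; 4 != 5 -> empty
(53,14): row=0b110101, col=0b1110, row AND col = 0b100 = 4; 4 != 14 -> empty
(141,134): row=0b10001101, col=0b10000110, row AND col = 0b10000100 = 132; 132 != 134 -> empty
(130,2): row=0b10000010, col=0b10, row AND col = 0b10 = 2; 2 == 2 -> filled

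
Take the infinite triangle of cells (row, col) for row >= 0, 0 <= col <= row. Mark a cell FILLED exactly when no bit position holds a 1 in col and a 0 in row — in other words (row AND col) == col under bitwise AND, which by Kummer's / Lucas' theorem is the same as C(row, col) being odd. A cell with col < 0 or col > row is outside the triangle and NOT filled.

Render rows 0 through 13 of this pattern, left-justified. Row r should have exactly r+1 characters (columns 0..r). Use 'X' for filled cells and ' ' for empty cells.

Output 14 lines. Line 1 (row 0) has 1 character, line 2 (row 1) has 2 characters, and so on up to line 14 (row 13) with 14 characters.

Answer: X
XX
X X
XXXX
X   X
XX  XX
X X X X
XXXXXXXX
X       X
XX      XX
X X     X X
XXXX    XXXX
X   X   X   X
XX  XX  XX  XX

Derivation:
r0=0: X
r1=1: XX
r2=10: X X
r3=11: XXXX
r4=100: X   X
r5=101: XX  XX
r6=110: X X X X
r7=111: XXXXXXXX
r8=1000: X       X
r9=1001: XX      XX
r10=1010: X X     X X
r11=1011: XXXX    XXXX
r12=1100: X   X   X   X
r13=1101: XX  XX  XX  XX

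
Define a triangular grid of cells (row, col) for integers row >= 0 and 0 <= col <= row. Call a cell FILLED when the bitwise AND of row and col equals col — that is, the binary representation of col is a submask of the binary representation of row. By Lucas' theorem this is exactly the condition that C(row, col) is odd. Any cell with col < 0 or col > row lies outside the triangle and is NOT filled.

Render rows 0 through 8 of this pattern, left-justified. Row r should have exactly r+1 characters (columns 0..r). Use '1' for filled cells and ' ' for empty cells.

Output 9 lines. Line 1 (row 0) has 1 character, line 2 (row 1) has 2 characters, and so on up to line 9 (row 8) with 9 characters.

r0=0: 1
r1=1: 11
r2=10: 1 1
r3=11: 1111
r4=100: 1   1
r5=101: 11  11
r6=110: 1 1 1 1
r7=111: 11111111
r8=1000: 1       1

Answer: 1
11
1 1
1111
1   1
11  11
1 1 1 1
11111111
1       1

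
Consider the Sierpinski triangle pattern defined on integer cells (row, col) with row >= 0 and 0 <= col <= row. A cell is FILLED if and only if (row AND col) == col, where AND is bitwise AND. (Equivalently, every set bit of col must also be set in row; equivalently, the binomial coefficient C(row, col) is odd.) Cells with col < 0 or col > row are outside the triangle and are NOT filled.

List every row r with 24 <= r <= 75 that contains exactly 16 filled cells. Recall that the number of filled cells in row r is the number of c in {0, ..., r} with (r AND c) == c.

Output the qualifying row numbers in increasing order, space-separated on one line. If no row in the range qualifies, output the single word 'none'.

Row r has 2^popcount(r) filled cells, so we need popcount(r) = log2(16) = 4.
Scan r = 24..75 and keep those with exactly 4 one-bits:
r=24=11000 popcount=2 -> skip
r=25=11001 popcount=3 -> skip
r=26=11010 popcount=3 -> skip
r=27=11011 popcount=4 -> KEEP
r=28=11100 popcount=3 -> skip
r=29=11101 popcount=4 -> KEEP
r=30=11110 popcount=4 -> KEEP
r=31=11111 popcount=5 -> skip
r=32=100000 popcount=1 -> skip
r=33=100001 popcount=2 -> skip
r=34=100010 popcount=2 -> skip
r=35=100011 popcount=3 -> skip
r=36=100100 popcount=2 -> skip
r=37=100101 popcount=3 -> skip
r=38=100110 popcount=3 -> skip
r=39=100111 popcount=4 -> KEEP
r=40=101000 popcount=2 -> skip
r=41=101001 popcount=3 -> skip
r=42=101010 popcount=3 -> skip
r=43=101011 popcount=4 -> KEEP
r=44=101100 popcount=3 -> skip
r=45=101101 popcount=4 -> KEEP
r=46=101110 popcount=4 -> KEEP
r=47=101111 popcount=5 -> skip
r=48=110000 popcount=2 -> skip
r=49=110001 popcount=3 -> skip
r=50=110010 popcount=3 -> skip
r=51=110011 popcount=4 -> KEEP
r=52=110100 popcount=3 -> skip
r=53=110101 popcount=4 -> KEEP
r=54=110110 popcount=4 -> KEEP
r=55=110111 popcount=5 -> skip
r=56=111000 popcount=3 -> skip
r=57=111001 popcount=4 -> KEEP
r=58=111010 popcount=4 -> KEEP
r=59=111011 popcount=5 -> skip
r=60=111100 popcount=4 -> KEEP
r=61=111101 popcount=5 -> skip
r=62=111110 popcount=5 -> skip
r=63=111111 popcount=6 -> skip
r=64=1000000 popcount=1 -> skip
r=65=1000001 popcount=2 -> skip
r=66=1000010 popcount=2 -> skip
r=67=1000011 popcount=3 -> skip
r=68=1000100 popcount=2 -> skip
r=69=1000101 popcount=3 -> skip
r=70=1000110 popcount=3 -> skip
r=71=1000111 popcount=4 -> KEEP
r=72=1001000 popcount=2 -> skip
r=73=1001001 popcount=3 -> skip
r=74=1001010 popcount=3 -> skip
r=75=1001011 popcount=4 -> KEEP
Kept rows: 27 29 30 39 43 45 46 51 53 54 57 58 60 71 75

Answer: 27 29 30 39 43 45 46 51 53 54 57 58 60 71 75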